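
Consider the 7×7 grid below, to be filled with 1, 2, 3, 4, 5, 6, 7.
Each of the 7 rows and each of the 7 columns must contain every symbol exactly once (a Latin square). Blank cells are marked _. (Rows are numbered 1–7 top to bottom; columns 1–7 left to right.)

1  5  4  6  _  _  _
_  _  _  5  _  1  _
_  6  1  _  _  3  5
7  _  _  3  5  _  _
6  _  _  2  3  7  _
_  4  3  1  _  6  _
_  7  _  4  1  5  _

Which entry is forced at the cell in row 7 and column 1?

Row 1, column 6: row 1 has {1, 4, 5, 6} and column 6 has {1, 3, 5, 6, 7}, leaving only 2.
Row 1, column 5: row 1 has {1, 2, 4, 5, 6} and column 5 has {1, 3, 5}, leaving only 7.
Row 1, column 7: row 1 has {1, 2, 4, 5, 6, 7} and column 7 has {5}, leaving only 3.
Row 3, column 4: row 3 has {1, 3, 5, 6} and column 4 has {1, 2, 3, 4, 5, 6}, leaving only 7.
Row 4, column 6: row 4 has {3, 5, 7} and column 6 has {1, 2, 3, 5, 6, 7}, leaving only 4.
Row 5, column 2: row 5 has {2, 3, 6, 7} and column 2 has {4, 5, 6, 7}, leaving only 1.
Row 4, column 2: row 4 has {3, 4, 5, 7} and column 2 has {1, 4, 5, 6, 7}, leaving only 2.
Row 2, column 2: row 2 has {1, 5} and column 2 has {1, 2, 4, 5, 6, 7}, leaving only 3.
Row 4, column 3: row 4 has {2, 3, 4, 5, 7} and column 3 has {1, 3, 4}, leaving only 6.
Row 4, column 7: row 4 has {2, 3, 4, 5, 6, 7} and column 7 has {3, 5}, leaving only 1.
Row 5, column 3: row 5 has {1, 2, 3, 6, 7} and column 3 has {1, 3, 4, 6}, leaving only 5.
Row 5, column 7: row 5 has {1, 2, 3, 5, 6, 7} and column 7 has {1, 3, 5}, leaving only 4.
Row 6, column 5: row 6 has {1, 3, 4, 6} and column 5 has {1, 3, 5, 7}, leaving only 2.
Row 3, column 5: row 3 has {1, 3, 5, 6, 7} and column 5 has {1, 2, 3, 5, 7}, leaving only 4.
Row 2, column 5: row 2 has {1, 3, 5} and column 5 has {1, 2, 3, 4, 5, 7}, leaving only 6.
Row 3, column 1: row 3 has {1, 3, 4, 5, 6, 7} and column 1 has {1, 6, 7}, leaving only 2.
Row 7 already has {1, 4, 5, 7} and column 1 already has {1, 2, 6, 7}, so row 7, column 1 must be 3.

3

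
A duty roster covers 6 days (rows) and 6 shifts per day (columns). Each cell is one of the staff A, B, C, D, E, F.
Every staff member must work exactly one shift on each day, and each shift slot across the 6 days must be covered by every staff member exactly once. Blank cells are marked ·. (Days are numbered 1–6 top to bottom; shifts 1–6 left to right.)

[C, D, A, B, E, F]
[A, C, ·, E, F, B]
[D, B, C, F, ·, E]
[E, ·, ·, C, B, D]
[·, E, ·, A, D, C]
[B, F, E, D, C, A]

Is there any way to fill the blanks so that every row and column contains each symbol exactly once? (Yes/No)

Yes

No day or shift among the givens repeats a symbol, and propagating forced cells runs into no contradiction.
One valid completion exists (for instance, C D A B E F / A C D E F B / D B C F A E / E A F C B D / F E B A D C / B F E D C A).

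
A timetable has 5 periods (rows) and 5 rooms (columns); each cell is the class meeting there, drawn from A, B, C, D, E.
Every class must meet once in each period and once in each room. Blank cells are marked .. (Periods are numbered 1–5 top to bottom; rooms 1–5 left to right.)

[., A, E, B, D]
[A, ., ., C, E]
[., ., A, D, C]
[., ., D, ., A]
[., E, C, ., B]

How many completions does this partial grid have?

1

Period 1, room 1: eliminating its period and room leaves {C}.
Period 2, room 2: eliminating its period and room leaves {B, D}.
Period 2, room 3: eliminating its period and room leaves {B}.
Period 3, room 1: eliminating its period and room leaves {B, E}.
Period 3, room 2: eliminating its period and room leaves {B}.
Period 4, room 1: eliminating its period and room leaves {B, C, E}.
Period 4, room 2: eliminating its period and room leaves {B, C}.
Period 4, room 4: eliminating its period and room leaves {E}.
Period 5, room 1: eliminating its period and room leaves {D}.
Period 5, room 4: eliminating its period and room leaves {A}.
Only one assignment across all blanks avoids any period or room repeat, giving 1 completion.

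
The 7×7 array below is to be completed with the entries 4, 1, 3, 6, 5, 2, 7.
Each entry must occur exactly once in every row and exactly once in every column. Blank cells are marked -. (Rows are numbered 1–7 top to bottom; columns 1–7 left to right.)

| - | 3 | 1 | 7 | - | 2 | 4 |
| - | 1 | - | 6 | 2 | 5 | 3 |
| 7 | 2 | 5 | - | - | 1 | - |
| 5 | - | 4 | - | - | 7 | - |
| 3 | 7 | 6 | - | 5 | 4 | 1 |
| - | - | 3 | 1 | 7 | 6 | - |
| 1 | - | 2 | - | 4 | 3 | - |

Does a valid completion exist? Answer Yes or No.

Row 1, column 1: row 1 has {4, 1, 3, 2, 7} and column 1 has {1, 3, 5, 7}, so it must be 6.
Now row 1, column 5: row 1 together with column 5 already contain {4, 1, 3, 6, 5, 2, 7} — every symbol — so nothing can go there. The grid has no valid completion.

No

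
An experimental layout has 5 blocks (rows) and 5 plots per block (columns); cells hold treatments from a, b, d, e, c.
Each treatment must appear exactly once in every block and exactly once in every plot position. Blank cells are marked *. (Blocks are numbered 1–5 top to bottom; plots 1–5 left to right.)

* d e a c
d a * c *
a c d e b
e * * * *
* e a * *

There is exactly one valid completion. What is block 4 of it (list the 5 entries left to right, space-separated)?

e b c d a

Block 4, plot 2: block 4 has {e} and plot 2 has {a, d, e, c}, leaving only b.
Block 4, plot 3: block 4 has {b, e} and plot 3 has {a, d, e}, leaving only c.
Block 4, plot 4: block 4 has {b, e, c} and plot 4 has {a, e, c}, leaving only d.
Block 4, plot 5: block 4 has {b, d, e, c} and plot 5 has {b, c}, leaving only a.
So block 4 reads: e b c d a.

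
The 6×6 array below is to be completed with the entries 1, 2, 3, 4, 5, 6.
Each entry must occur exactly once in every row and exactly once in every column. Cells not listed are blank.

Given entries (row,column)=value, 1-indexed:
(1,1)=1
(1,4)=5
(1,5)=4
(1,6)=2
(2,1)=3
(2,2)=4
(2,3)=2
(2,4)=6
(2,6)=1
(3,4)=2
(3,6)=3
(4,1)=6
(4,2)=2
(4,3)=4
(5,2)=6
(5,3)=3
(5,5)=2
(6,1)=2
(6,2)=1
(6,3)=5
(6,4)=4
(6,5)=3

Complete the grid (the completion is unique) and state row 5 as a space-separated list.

5 6 3 1 2 4

Row 5, column 4: row 5 has {2, 3, 6} and column 4 has {2, 4, 5, 6}, leaving only 1.
Row 1, column 2: row 1 has {1, 2, 4, 5} and column 2 has {1, 2, 4, 6}, leaving only 3.
Row 1, column 3: row 1 has {1, 2, 3, 4, 5} and column 3 has {2, 3, 4, 5}, leaving only 6.
Row 2, column 5: row 2 has {1, 2, 3, 4, 6} and column 5 has {2, 3, 4}, leaving only 5.
Row 3, column 2: row 3 has {2, 3} and column 2 has {1, 2, 3, 4, 6}, leaving only 5.
Row 3, column 1: row 3 has {2, 3, 5} and column 1 has {1, 2, 3, 6}, leaving only 4.
Row 5, column 1: row 5 has {1, 2, 3, 6} and column 1 has {1, 2, 3, 4, 6}, leaving only 5.
Row 5, column 6: row 5 has {1, 2, 3, 5, 6} and column 6 has {1, 2, 3}, leaving only 4.
So row 5 reads: 5 6 3 1 2 4.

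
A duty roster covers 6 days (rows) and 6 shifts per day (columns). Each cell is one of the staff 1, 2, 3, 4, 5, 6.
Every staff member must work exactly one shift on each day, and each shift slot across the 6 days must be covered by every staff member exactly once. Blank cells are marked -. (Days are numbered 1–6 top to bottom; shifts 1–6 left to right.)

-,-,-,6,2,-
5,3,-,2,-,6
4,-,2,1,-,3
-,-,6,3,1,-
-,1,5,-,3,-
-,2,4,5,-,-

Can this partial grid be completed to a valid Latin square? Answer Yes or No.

No day or shift among the givens repeats a symbol, and propagating forced cells runs into no contradiction.
One valid completion exists (for instance, 1 4 3 6 2 5 / 5 3 1 2 4 6 / 4 6 2 1 5 3 / 2 5 6 3 1 4 / 6 1 5 4 3 2 / 3 2 4 5 6 1).

Yes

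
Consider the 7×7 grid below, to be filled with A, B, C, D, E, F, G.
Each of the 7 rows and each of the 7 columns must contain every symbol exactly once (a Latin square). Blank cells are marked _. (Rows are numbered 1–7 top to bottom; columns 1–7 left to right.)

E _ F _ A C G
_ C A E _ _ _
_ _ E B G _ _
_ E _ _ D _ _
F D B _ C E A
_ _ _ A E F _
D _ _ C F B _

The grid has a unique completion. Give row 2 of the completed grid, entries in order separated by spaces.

G C A E B D F

Row 2, column 5: row 2 has {A, C, E} and column 5 has {A, C, D, E, F, G}, leaving only B.
Row 2, column 1: row 2 has {A, B, C, E} and column 1 has {D, E, F}, leaving only G.
Row 2, column 6: row 2 has {A, B, C, E, G} and column 6 has {B, C, E, F}, leaving only D.
Row 2, column 7: row 2 has {A, B, C, D, E, G} and column 7 has {A, G}, leaving only F.
So row 2 reads: G C A E B D F.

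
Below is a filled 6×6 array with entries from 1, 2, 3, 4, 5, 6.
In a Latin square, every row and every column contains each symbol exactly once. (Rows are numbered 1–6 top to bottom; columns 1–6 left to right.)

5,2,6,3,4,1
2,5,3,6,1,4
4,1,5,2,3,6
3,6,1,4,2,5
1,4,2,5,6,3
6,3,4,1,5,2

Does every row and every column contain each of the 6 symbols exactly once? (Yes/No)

Yes

Each row is a permutation of the 6 symbols, and so is each column.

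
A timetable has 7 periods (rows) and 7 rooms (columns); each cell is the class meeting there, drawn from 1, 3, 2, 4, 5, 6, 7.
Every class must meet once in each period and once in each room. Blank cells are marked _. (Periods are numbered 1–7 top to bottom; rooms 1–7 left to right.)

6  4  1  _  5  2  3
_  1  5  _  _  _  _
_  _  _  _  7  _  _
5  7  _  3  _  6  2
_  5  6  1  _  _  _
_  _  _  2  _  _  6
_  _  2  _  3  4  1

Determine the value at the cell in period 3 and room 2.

2

Period 1, room 4: period 1 has {1, 3, 2, 4, 5, 6} and room 4 has {1, 3, 2}, leaving only 7.
Period 4, room 3: period 4 has {3, 2, 5, 6, 7} and room 3 has {1, 2, 5, 6}, leaving only 4.
Period 3, room 3: period 3 has {7} and room 3 has {1, 2, 4, 5, 6}, leaving only 3.
Period 4, room 5: period 4 has {3, 2, 4, 5, 6, 7} and room 5 has {3, 5, 7}, leaving only 1.
Period 6, room 2: period 6 has {2, 6} and room 2 has {1, 4, 5, 7}, leaving only 3.
Period 6, room 3: period 6 has {3, 2, 6} and room 3 has {1, 3, 2, 4, 5, 6}, leaving only 7.
Period 6, room 5: period 6 has {3, 2, 6, 7} and room 5 has {1, 3, 5, 7}, leaving only 4.
Period 5, room 5: period 5 has {1, 5, 6} and room 5 has {1, 3, 4, 5, 7}, leaving only 2.
Period 2, room 5: period 2 has {1, 5} and room 5 has {1, 3, 2, 4, 5, 7}, leaving only 6.
Period 2, room 4: period 2 has {1, 5, 6} and room 4 has {1, 3, 2, 7}, leaving only 4.
Period 2, room 7: period 2 has {1, 4, 5, 6} and room 7 has {1, 3, 2, 6}, leaving only 7.
Period 2, room 6: period 2 has {1, 4, 5, 6, 7} and room 6 has {2, 4, 6}, leaving only 3.
Period 2, room 1: period 2 has {1, 3, 4, 5, 6, 7} and room 1 has {5, 6}, leaving only 2.
Period 5, room 6: period 5 has {1, 2, 5, 6} and room 6 has {3, 2, 4, 6}, leaving only 7.
Period 5, room 7: period 5 has {1, 2, 5, 6, 7} and room 7 has {1, 3, 2, 6, 7}, leaving only 4.
Period 3, room 7: period 3 has {3, 7} and room 7 has {1, 3, 2, 4, 6, 7}, leaving only 5.
Period 3, room 4: period 3 has {3, 5, 7} and room 4 has {1, 3, 2, 4, 7}, leaving only 6.
Period 3 already has {3, 5, 6, 7} and room 2 already has {1, 3, 4, 5, 7}, so period 3, room 2 must be 2.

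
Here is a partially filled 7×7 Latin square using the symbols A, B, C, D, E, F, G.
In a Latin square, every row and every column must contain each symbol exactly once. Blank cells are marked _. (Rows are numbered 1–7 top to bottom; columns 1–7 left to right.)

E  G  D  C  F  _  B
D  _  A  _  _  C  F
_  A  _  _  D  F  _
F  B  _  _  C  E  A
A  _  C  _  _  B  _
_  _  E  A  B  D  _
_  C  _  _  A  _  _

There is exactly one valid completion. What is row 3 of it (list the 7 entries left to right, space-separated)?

C A B G D F E

Row 1, column 6: row 1 has {B, C, D, E, F, G} and column 6 has {B, C, D, E, F}, leaving only A.
Row 2, column 2: row 2 has {A, C, D, F} and column 2 has {A, B, C, G}, leaving only E.
Row 2, column 5: row 2 has {A, C, D, E, F} and column 5 has {A, B, C, D, F}, leaving only G.
Row 2, column 4: row 2 has {A, C, D, E, F, G} and column 4 has {A, C}, leaving only B.
Row 4, column 3: row 4 has {A, B, C, E, F} and column 3 has {A, C, D, E}, leaving only G.
Row 3, column 3: row 3 has {A, D, F} and column 3 has {A, C, D, E, G}, leaving only B.
Row 4, column 4: row 4 has {A, B, C, E, F, G} and column 4 has {A, B, C}, leaving only D.
Row 5, column 5: row 5 has {A, B, C} and column 5 has {A, B, C, D, F, G}, leaving only E.
Row 6, column 2: row 6 has {A, B, D, E} and column 2 has {A, B, C, E, G}, leaving only F.
Row 5, column 2: row 5 has {A, B, C, E} and column 2 has {A, B, C, E, F, G}, leaving only D.
Row 5, column 7: row 5 has {A, B, C, D, E} and column 7 has {A, B, F}, leaving only G.
Row 5, column 4: row 5 has {A, B, C, D, E, G} and column 4 has {A, B, C, D}, leaving only F.
Row 6, column 7: row 6 has {A, B, D, E, F} and column 7 has {A, B, F, G}, leaving only C.
Row 3, column 7: row 3 has {A, B, D, F} and column 7 has {A, B, C, F, G}, leaving only E.
Row 3, column 4: row 3 has {A, B, D, E, F} and column 4 has {A, B, C, D, F}, leaving only G.
Row 3, column 1: row 3 has {A, B, D, E, F, G} and column 1 has {A, D, E, F}, leaving only C.
So row 3 reads: C A B G D F E.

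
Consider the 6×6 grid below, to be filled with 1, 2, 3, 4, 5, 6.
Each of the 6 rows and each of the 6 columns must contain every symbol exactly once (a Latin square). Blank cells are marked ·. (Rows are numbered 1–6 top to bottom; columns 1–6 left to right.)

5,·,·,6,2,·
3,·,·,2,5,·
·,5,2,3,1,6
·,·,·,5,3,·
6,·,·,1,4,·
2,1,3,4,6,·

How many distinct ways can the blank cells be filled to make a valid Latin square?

Row 1, column 2: eliminating its row and column leaves {3, 4}.
Row 1, column 3: eliminating its row and column leaves {1, 4}.
Row 1, column 6: eliminating its row and column leaves {1, 3, 4}.
Row 2, column 2: eliminating its row and column leaves {4, 6}.
Row 2, column 3: eliminating its row and column leaves {1, 4, 6}.
Row 2, column 6: eliminating its row and column leaves {1, 4}.
Row 3, column 1: eliminating its row and column leaves {4}.
Row 4, column 1: eliminating its row and column leaves {1, 4}.
Row 4, column 2: eliminating its row and column leaves {2, 4, 6}.
Row 4, column 3: eliminating its row and column leaves {1, 4, 6}.
Row 4, column 6: eliminating its row and column leaves {1, 2, 4}.
Row 5, column 2: eliminating its row and column leaves {2, 3}.
Row 5, column 3: eliminating its row and column leaves {5}.
Row 5, column 6: eliminating its row and column leaves {2, 3, 5}.
Row 6, column 6: eliminating its row and column leaves {5}.
Enumerating the assignments across these blanks that avoid any row or column repeat gives 4 completions.

4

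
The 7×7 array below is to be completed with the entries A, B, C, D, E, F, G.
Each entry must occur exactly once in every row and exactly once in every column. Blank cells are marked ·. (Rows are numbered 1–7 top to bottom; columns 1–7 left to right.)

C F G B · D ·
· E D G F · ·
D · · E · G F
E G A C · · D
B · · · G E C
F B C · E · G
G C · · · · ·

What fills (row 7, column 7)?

Row 1, column 5: row 1 has {B, C, D, F, G} and column 5 has {E, F, G}, leaving only A.
Row 1, column 7: row 1 has {A, B, C, D, F, G} and column 7 has {C, D, F, G}, leaving only E.
Row 2, column 1: row 2 has {D, E, F, G} and column 1 has {B, C, D, E, F, G}, leaving only A.
Row 2, column 7: row 2 has {A, D, E, F, G} and column 7 has {C, D, E, F, G}, leaving only B.
Row 7 already has {C, G} and column 7 already has {B, C, D, E, F, G}, so row 7, column 7 must be A.

A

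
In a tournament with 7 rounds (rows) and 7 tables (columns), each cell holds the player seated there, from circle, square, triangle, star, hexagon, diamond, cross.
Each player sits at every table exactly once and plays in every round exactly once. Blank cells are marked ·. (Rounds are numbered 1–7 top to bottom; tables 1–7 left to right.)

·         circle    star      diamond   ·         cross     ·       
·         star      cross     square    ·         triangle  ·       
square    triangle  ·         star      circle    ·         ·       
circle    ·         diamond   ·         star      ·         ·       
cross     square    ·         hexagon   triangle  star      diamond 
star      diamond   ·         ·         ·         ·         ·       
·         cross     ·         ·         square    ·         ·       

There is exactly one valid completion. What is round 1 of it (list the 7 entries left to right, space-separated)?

Round 1, table 5: round 1 has {circle, star, diamond, cross} and table 5 has {circle, square, triangle, star}, leaving only hexagon.
Round 1, table 1: round 1 has {circle, star, hexagon, diamond, cross} and table 1 has {circle, square, star, cross}, leaving only triangle.
Round 1, table 7: round 1 has {circle, triangle, star, hexagon, diamond, cross} and table 7 has {diamond}, leaving only square.
So round 1 reads: triangle circle star diamond hexagon cross square.

triangle circle star diamond hexagon cross square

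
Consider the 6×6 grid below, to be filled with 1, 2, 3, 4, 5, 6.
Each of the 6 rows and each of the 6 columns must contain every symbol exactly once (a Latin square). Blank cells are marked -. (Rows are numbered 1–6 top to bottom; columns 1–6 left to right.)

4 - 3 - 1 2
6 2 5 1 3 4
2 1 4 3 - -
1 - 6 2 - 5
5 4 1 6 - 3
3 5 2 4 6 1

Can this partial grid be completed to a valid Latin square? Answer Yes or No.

Yes

No row or column among the givens repeats a symbol, and propagating forced cells runs into no contradiction.
One valid completion exists (for instance, 4 6 3 5 1 2 / 6 2 5 1 3 4 / 2 1 4 3 5 6 / 1 3 6 2 4 5 / 5 4 1 6 2 3 / 3 5 2 4 6 1).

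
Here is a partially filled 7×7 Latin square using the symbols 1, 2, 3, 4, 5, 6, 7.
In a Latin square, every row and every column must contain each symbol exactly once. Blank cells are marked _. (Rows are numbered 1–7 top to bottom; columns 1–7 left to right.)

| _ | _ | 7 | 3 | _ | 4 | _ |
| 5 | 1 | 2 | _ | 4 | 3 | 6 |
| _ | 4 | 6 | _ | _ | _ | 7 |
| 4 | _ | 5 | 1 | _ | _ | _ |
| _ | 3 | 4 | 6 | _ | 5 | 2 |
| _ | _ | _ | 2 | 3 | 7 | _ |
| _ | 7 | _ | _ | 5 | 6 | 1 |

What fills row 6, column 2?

5

Row 1, column 7: row 1 has {3, 4, 7} and column 7 has {1, 2, 6, 7}, leaving only 5.
Row 2, column 4: row 2 has {1, 2, 3, 4, 5, 6} and column 4 has {1, 2, 3, 6}, leaving only 7.
Row 3, column 4: row 3 has {4, 6, 7} and column 4 has {1, 2, 3, 6, 7}, leaving only 5.
Row 4, column 6: row 4 has {1, 4, 5} and column 6 has {3, 4, 5, 6, 7}, leaving only 2.
Row 3, column 6: row 3 has {4, 5, 6, 7} and column 6 has {2, 3, 4, 5, 6, 7}, leaving only 1.
Row 3, column 5: row 3 has {1, 4, 5, 6, 7} and column 5 has {3, 4, 5}, leaving only 2.
Row 3, column 1: row 3 has {1, 2, 4, 5, 6, 7} and column 1 has {4, 5}, leaving only 3.
Row 4, column 2: row 4 has {1, 2, 4, 5} and column 2 has {1, 3, 4, 7}, leaving only 6.
Row 6 already has {2, 3, 7} and column 2 already has {1, 3, 4, 6, 7}, so row 6, column 2 must be 5.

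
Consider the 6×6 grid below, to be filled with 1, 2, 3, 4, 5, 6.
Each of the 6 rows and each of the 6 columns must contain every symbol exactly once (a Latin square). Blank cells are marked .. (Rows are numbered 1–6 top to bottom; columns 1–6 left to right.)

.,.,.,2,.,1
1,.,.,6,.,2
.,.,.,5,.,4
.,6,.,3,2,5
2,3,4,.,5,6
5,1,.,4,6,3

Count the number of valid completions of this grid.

Row 1, column 1: eliminating its row and column leaves {3, 4, 6}.
Row 1, column 2: eliminating its row and column leaves {4, 5}.
Row 1, column 3: eliminating its row and column leaves {3, 5, 6}.
Row 1, column 5: eliminating its row and column leaves {3, 4}.
Row 2, column 2: eliminating its row and column leaves {4, 5}.
Row 2, column 3: eliminating its row and column leaves {3, 5}.
Row 2, column 5: eliminating its row and column leaves {3, 4}.
Row 3, column 1: eliminating its row and column leaves {3, 6}.
Row 3, column 2: eliminating its row and column leaves {2}.
Row 3, column 3: eliminating its row and column leaves {1, 2, 3, 6}.
Row 3, column 5: eliminating its row and column leaves {1, 3}.
Row 4, column 1: eliminating its row and column leaves {4}.
Row 4, column 3: eliminating its row and column leaves {1}.
Row 5, column 4: eliminating its row and column leaves {1}.
Row 6, column 3: eliminating its row and column leaves {2}.
Enumerating the assignments across these blanks that avoid any row or column repeat gives 3 completions.

3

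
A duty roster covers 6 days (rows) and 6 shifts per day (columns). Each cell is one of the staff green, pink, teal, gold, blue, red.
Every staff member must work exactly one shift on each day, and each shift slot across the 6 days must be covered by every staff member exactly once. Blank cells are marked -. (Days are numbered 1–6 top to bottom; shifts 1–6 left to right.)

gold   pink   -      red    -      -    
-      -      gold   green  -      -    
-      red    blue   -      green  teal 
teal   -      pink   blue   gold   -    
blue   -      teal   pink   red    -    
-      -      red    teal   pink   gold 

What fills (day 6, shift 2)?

blue

Day 1, shift 3: day 1 has {pink, gold, red} and shift 3 has {pink, teal, gold, blue, red}, leaving only green.
Day 1, shift 6: day 1 has {green, pink, gold, red} and shift 6 has {teal, gold}, leaving only blue.
Day 1, shift 5: day 1 has {green, pink, gold, blue, red} and shift 5 has {green, pink, gold, red}, leaving only teal.
Day 2, shift 5: day 2 has {green, gold} and shift 5 has {green, pink, teal, gold, red}, leaving only blue.
Day 2, shift 2: day 2 has {green, gold, blue} and shift 2 has {pink, red}, leaving only teal.
Day 3, shift 1: day 3 has {green, teal, blue, red} and shift 1 has {teal, gold, blue}, leaving only pink.
Day 2, shift 1: day 2 has {green, teal, gold, blue} and shift 1 has {pink, teal, gold, blue}, leaving only red.
Day 2, shift 6: day 2 has {green, teal, gold, blue, red} and shift 6 has {teal, gold, blue}, leaving only pink.
Day 3, shift 4: day 3 has {green, pink, teal, blue, red} and shift 4 has {green, pink, teal, blue, red}, leaving only gold.
Day 4, shift 2: day 4 has {pink, teal, gold, blue} and shift 2 has {pink, teal, red}, leaving only green.
Day 6 already has {pink, teal, gold, red} and shift 2 already has {green, pink, teal, red}, so day 6, shift 2 must be blue.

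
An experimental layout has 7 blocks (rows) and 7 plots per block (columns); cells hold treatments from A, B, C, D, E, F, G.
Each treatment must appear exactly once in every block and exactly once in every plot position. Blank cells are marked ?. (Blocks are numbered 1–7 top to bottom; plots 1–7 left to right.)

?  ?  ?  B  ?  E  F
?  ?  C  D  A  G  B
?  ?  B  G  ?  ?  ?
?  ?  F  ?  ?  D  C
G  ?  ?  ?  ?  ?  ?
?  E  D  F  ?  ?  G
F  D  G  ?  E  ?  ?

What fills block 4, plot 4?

Block 1, plot 3: block 1 has {B, E, F} and plot 3 has {B, C, D, F, G}, leaving only A.
Block 2, plot 1: block 2 has {A, B, C, D, G} and plot 1 has {F, G}, leaving only E.
Block 2, plot 2: block 2 has {A, B, C, D, E, G} and plot 2 has {D, E}, leaving only F.
Block 5, plot 3: block 5 has {G} and plot 3 has {A, B, C, D, F, G}, leaving only E.
Block 7, plot 7: block 7 has {D, E, F, G} and plot 7 has {B, C, F, G}, leaving only A.
Block 5, plot 7: block 5 has {E, G} and plot 7 has {A, B, C, F, G}, leaving only D.
Block 3, plot 7: block 3 has {B, G} and plot 7 has {A, B, C, D, F, G}, leaving only E.
Block 7, plot 4: block 7 has {A, D, E, F, G} and plot 4 has {B, D, F, G}, leaving only C.
Block 5, plot 4: block 5 has {D, E, G} and plot 4 has {B, C, D, F, G}, leaving only A.
Block 4 already has {C, D, F} and plot 4 already has {A, B, C, D, F, G}, so block 4, plot 4 must be E.

E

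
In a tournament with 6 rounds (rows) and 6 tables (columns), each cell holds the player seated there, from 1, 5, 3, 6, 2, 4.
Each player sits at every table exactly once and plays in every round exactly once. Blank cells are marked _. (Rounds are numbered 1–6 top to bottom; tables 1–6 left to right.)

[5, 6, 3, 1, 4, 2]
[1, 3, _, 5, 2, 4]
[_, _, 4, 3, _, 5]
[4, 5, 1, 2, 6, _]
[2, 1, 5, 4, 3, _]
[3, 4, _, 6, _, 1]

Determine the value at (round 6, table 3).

2

Round 6 already has {1, 3, 6, 4} and table 3 already has {1, 5, 3, 4}, so round 6, table 3 must be 2.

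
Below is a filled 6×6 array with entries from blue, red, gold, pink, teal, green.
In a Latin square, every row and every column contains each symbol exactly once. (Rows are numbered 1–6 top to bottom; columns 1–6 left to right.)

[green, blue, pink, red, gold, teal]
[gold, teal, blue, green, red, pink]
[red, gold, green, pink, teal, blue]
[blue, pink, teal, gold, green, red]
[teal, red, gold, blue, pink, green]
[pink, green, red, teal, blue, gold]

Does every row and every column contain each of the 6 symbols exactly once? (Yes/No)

Each row is a permutation of the 6 symbols, and so is each column.

Yes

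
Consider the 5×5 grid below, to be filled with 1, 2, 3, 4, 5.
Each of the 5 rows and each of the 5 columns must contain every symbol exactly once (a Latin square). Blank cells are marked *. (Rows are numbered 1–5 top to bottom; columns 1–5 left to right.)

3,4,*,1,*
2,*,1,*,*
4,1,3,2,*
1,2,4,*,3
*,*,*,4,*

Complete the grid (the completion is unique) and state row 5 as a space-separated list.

5 3 2 4 1

Row 5, column 1: row 5 has {4} and column 1 has {1, 2, 3, 4}, leaving only 5.
Row 5, column 2: row 5 has {4, 5} and column 2 has {1, 2, 4}, leaving only 3.
Row 5, column 3: row 5 has {3, 4, 5} and column 3 has {1, 3, 4}, leaving only 2.
Row 5, column 5: row 5 has {2, 3, 4, 5} and column 5 has {3}, leaving only 1.
So row 5 reads: 5 3 2 4 1.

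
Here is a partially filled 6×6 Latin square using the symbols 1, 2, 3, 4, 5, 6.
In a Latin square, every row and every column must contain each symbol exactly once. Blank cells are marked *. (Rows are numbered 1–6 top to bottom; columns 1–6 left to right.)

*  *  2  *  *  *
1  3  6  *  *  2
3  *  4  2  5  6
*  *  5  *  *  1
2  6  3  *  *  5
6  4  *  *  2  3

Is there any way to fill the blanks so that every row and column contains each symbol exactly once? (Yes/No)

Row 1, column 6: row 1 has {2} and column 6 has {1, 2, 3, 5, 6}, so it must be 4.
Row 1, column 1: row 1 has {2, 4} and column 1 has {1, 2, 3, 6}, so it must be 5.
Row 1, column 2: row 1 has {2, 4, 5} and column 2 has {3, 4, 6}, so it must be 1.
Now row 3, column 2: row 3 together with column 2 already contain {1, 2, 3, 4, 5, 6} — every symbol — so nothing can go there. The grid has no valid completion.

No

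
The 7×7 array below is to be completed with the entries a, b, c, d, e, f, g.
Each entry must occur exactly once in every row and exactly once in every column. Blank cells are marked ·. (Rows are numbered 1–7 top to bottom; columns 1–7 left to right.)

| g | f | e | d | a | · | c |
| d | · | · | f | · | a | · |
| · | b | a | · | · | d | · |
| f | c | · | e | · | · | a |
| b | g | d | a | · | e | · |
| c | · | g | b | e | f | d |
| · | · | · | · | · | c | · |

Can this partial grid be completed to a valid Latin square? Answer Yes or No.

No row or column among the givens repeats a symbol, and propagating forced cells runs into no contradiction.
One valid completion exists (for instance, g f e d a b c / d e c f g a b / e b a c f d g / f c b e d g a / b g d a c e f / c a g b e f d / a d f g b c e).

Yes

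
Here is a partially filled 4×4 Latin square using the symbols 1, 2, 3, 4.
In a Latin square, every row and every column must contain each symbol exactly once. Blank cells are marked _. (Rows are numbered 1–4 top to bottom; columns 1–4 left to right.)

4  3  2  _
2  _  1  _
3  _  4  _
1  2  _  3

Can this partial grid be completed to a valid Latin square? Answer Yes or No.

Row 4, column 3: row 4 together with column 3 already contain {1, 2, 3, 4} — every symbol — so nothing can go there. The grid has no valid completion.

No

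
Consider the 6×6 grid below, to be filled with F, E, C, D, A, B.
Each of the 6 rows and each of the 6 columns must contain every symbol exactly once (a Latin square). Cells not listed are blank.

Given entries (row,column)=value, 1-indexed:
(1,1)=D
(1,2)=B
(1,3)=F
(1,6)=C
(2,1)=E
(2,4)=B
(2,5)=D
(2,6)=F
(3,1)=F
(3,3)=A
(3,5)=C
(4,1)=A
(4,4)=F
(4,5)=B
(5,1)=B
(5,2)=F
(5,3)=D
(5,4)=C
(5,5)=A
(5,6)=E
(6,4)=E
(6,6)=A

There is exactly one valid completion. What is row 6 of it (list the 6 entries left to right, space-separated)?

Row 6, column 1: row 6 has {E, A} and column 1 has {F, E, D, A, B}, leaving only C.
Row 6, column 2: row 6 has {E, C, A} and column 2 has {F, B}, leaving only D.
Row 6, column 3: row 6 has {E, C, D, A} and column 3 has {F, D, A}, leaving only B.
Row 6, column 5: row 6 has {E, C, D, A, B} and column 5 has {C, D, A, B}, leaving only F.
So row 6 reads: C D B E F A.

C D B E F A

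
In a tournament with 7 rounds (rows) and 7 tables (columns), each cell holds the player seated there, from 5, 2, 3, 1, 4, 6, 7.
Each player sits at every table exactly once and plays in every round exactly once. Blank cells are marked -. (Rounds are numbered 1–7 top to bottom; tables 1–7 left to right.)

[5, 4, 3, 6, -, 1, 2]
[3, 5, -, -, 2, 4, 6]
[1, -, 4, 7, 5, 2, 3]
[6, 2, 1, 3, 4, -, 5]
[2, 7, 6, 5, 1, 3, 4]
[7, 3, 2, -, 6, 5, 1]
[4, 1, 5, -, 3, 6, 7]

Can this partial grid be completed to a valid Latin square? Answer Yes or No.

Yes

No round or table among the givens repeats a symbol, and propagating forced cells runs into no contradiction.
One valid completion exists (for instance, 5 4 3 6 7 1 2 / 3 5 7 1 2 4 6 / 1 6 4 7 5 2 3 / 6 2 1 3 4 7 5 / 2 7 6 5 1 3 4 / 7 3 2 4 6 5 1 / 4 1 5 2 3 6 7).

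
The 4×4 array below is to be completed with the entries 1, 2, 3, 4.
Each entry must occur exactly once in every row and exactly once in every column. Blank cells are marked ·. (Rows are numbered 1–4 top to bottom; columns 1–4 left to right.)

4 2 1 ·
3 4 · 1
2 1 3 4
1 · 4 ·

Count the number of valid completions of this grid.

1

Row 1, column 4: eliminating its row and column leaves {3}.
Row 2, column 3: eliminating its row and column leaves {2}.
Row 4, column 2: eliminating its row and column leaves {3}.
Row 4, column 4: eliminating its row and column leaves {2, 3}.
Only one assignment across all blanks avoids any row or column repeat, giving 1 completion.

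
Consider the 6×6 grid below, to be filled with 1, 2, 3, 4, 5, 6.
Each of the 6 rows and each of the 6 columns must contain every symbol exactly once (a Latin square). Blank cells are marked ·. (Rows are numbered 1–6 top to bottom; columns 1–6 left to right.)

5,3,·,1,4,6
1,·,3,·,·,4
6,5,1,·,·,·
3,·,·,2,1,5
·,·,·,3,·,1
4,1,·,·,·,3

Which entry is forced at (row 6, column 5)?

2

Row 1, column 3: row 1 has {1, 3, 4, 5, 6} and column 3 has {1, 3}, leaving only 2.
Row 3, column 4: row 3 has {1, 5, 6} and column 4 has {1, 2, 3}, leaving only 4.
Row 3, column 6: row 3 has {1, 4, 5, 6} and column 6 has {1, 3, 4, 5, 6}, leaving only 2.
Row 3, column 5: row 3 has {1, 2, 4, 5, 6} and column 5 has {1, 4}, leaving only 3.
Row 5, column 1: row 5 has {1, 3} and column 1 has {1, 3, 4, 5, 6}, leaving only 2.
Row 6, column 5 is narrowed to {2, 5, 6}.
If it were 5, then row 5, column 2 would be left with no valid symbol.
If it were 6, then row 6, column 4 would be left with no valid symbol.
So row 6, column 5 must be 2.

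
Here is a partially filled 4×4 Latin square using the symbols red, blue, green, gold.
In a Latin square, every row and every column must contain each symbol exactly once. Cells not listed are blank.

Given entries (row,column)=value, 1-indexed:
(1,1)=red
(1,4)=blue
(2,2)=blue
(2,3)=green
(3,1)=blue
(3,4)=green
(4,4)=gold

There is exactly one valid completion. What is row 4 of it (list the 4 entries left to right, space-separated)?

Row 4, column 1: row 4 has {gold} and column 1 has {red, blue}, leaving only green.
Row 4, column 2: row 4 has {green, gold} and column 2 has {blue}, leaving only red.
Row 4, column 3: row 4 has {red, green, gold} and column 3 has {green}, leaving only blue.
So row 4 reads: green red blue gold.

green red blue gold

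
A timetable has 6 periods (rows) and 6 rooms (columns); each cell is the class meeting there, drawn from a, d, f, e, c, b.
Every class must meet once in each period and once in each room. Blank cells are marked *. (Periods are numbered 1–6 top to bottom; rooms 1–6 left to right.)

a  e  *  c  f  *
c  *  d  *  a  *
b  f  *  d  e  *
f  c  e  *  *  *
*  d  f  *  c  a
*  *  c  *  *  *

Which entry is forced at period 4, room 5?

Period 1, room 3: period 1 has {a, f, e, c} and room 3 has {d, f, e, c}, leaving only b.
Period 1, room 6: period 1 has {a, f, e, c, b} and room 6 has {a}, leaving only d.
Period 2, room 2: period 2 has {a, d, c} and room 2 has {d, f, e, c}, leaving only b.
Period 3, room 3: period 3 has {d, f, e, b} and room 3 has {d, f, e, c, b}, leaving only a.
Period 3, room 6: period 3 has {a, d, f, e, b} and room 6 has {a, d}, leaving only c.
Period 4, room 6: period 4 has {f, e, c} and room 6 has {a, d, c}, leaving only b.
Period 4 already has {f, e, c, b} and room 5 already has {a, f, e, c}, so period 4, room 5 must be d.

d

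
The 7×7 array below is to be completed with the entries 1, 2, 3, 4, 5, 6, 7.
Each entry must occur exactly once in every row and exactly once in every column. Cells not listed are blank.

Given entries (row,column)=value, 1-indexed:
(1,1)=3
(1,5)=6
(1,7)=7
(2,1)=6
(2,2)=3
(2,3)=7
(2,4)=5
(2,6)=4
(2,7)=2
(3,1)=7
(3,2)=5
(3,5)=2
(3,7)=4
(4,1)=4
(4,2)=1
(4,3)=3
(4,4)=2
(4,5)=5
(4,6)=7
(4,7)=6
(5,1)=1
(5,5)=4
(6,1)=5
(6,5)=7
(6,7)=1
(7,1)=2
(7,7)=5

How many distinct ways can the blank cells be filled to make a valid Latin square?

Row 1, column 2: eliminating its row and column leaves {2, 4}.
Row 1, column 3: eliminating its row and column leaves {1, 2, 4, 5}.
Row 1, column 4: eliminating its row and column leaves {1, 4}.
Row 1, column 6: eliminating its row and column leaves {1, 2, 5}.
Row 2, column 5: eliminating its row and column leaves {1}.
Row 3, column 3: eliminating its row and column leaves {1, 6}.
Row 3, column 4: eliminating its row and column leaves {1, 3, 6}.
Row 3, column 6: eliminating its row and column leaves {1, 3, 6}.
Row 5, column 2: eliminating its row and column leaves {2, 6, 7}.
Row 5, column 3: eliminating its row and column leaves {2, 5, 6}.
Row 5, column 4: eliminating its row and column leaves {3, 6, 7}.
Row 5, column 6: eliminating its row and column leaves {2, 3, 5, 6}.
Row 5, column 7: eliminating its row and column leaves {3}.
Row 6, column 2: eliminating its row and column leaves {2, 4, 6}.
Row 6, column 3: eliminating its row and column leaves {2, 4, 6}.
Row 6, column 4: eliminating its row and column leaves {3, 4, 6}.
Row 6, column 6: eliminating its row and column leaves {2, 3, 6}.
Row 7, column 2: eliminating its row and column leaves {4, 6, 7}.
Row 7, column 3: eliminating its row and column leaves {1, 4, 6}.
Row 7, column 4: eliminating its row and column leaves {1, 3, 4, 6, 7}.
Row 7, column 5: eliminating its row and column leaves {1, 3}.
Row 7, column 6: eliminating its row and column leaves {1, 3, 6}.
Enumerating the assignments across these blanks that avoid any row or column repeat gives 22 completions.

22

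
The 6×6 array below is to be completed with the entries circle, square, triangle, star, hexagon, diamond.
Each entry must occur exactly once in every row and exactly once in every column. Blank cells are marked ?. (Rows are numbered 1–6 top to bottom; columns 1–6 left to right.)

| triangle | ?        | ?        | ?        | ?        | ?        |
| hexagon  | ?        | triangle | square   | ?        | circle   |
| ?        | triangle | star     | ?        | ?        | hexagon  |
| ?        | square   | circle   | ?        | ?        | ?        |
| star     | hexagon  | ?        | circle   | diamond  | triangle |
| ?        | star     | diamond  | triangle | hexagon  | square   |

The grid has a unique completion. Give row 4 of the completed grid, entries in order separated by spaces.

diamond square circle hexagon triangle star

Row 4, column 1: row 4 has {circle, square} and column 1 has {triangle, star, hexagon}, leaving only diamond.
Row 4, column 6: row 4 has {circle, square, diamond} and column 6 has {circle, square, triangle, hexagon}, leaving only star.
Row 4, column 4: row 4 has {circle, square, star, diamond} and column 4 has {circle, square, triangle}, leaving only hexagon.
Row 4, column 5: row 4 has {circle, square, star, hexagon, diamond} and column 5 has {hexagon, diamond}, leaving only triangle.
So row 4 reads: diamond square circle hexagon triangle star.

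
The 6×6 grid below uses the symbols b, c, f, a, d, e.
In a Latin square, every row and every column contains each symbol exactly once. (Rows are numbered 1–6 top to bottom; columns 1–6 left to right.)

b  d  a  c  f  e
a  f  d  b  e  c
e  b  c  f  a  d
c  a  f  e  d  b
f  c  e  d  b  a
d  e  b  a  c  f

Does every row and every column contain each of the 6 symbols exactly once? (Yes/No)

Yes

Each row is a permutation of the 6 symbols, and so is each column.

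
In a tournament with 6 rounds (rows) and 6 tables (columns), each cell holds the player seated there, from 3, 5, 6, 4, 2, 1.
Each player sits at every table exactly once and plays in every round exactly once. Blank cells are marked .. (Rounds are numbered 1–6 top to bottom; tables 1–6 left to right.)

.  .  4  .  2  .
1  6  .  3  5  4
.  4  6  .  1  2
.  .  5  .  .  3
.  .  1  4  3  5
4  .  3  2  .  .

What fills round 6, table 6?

1

Round 2, table 3: round 2 has {3, 5, 6, 4, 1} and table 3 has {3, 5, 6, 4, 1}, leaving only 2.
Round 3, table 4: round 3 has {6, 4, 2, 1} and table 4 has {3, 4, 2}, leaving only 5.
Round 3, table 1: round 3 has {5, 6, 4, 2, 1} and table 1 has {4, 1}, leaving only 3.
Round 5, table 2: round 5 has {3, 5, 4, 1} and table 2 has {6, 4}, leaving only 2.
Round 4, table 2: round 4 has {3, 5} and table 2 has {6, 4, 2}, leaving only 1.
Round 4, table 4: round 4 has {3, 5, 1} and table 4 has {3, 5, 4, 2}, leaving only 6.
Round 1, table 4: round 1 has {4, 2} and table 4 has {3, 5, 6, 4, 2}, leaving only 1.
Round 1, table 6: round 1 has {4, 2, 1} and table 6 has {3, 5, 4, 2}, leaving only 6.
Round 6 already has {3, 4, 2} and table 6 already has {3, 5, 6, 4, 2}, so round 6, table 6 must be 1.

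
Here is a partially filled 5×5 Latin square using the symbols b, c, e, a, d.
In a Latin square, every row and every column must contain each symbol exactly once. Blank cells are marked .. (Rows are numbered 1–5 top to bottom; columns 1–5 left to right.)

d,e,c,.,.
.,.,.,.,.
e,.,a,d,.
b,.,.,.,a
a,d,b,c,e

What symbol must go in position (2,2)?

Row 1, column 5: row 1 has {c, e, d} and column 5 has {e, a}, leaving only b.
Row 1, column 4: row 1 has {b, c, e, d} and column 4 has {c, d}, leaving only a.
Row 2, column 1: row 2 has {} and column 1 has {b, e, a, d}, leaving only c.
Row 2, column 5: row 2 has {c} and column 5 has {b, e, a}, leaving only d.
Row 2, column 3: row 2 has {c, d} and column 3 has {b, c, a}, leaving only e.
Row 2, column 4: row 2 has {c, e, d} and column 4 has {c, a, d}, leaving only b.
Row 2 already has {b, c, e, d} and column 2 already has {e, d}, so row 2, column 2 must be a.

a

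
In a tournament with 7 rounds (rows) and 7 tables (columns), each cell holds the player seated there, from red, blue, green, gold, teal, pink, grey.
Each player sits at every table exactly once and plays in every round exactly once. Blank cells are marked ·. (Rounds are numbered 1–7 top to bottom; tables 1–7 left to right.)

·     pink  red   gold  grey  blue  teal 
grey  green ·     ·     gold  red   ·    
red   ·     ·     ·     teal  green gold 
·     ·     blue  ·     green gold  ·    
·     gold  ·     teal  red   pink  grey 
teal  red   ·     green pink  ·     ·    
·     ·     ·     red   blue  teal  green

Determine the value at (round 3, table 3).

Round 1, table 1: round 1 has {red, blue, gold, teal, pink, grey} and table 1 has {red, teal, grey}, leaving only green.
Round 4, table 1: round 4 has {blue, green, gold} and table 1 has {red, green, teal, grey}, leaving only pink.
Round 4, table 4: round 4 has {blue, green, gold, pink} and table 4 has {red, green, gold, teal}, leaving only grey.
Round 4, table 2: round 4 has {blue, green, gold, pink, grey} and table 2 has {red, green, gold, pink}, leaving only teal.
Round 4, table 7: round 4 has {blue, green, gold, teal, pink, grey} and table 7 has {green, gold, teal, grey}, leaving only red.
Round 5, table 1: round 5 has {red, gold, teal, pink, grey} and table 1 has {red, green, teal, pink, grey}, leaving only blue.
Round 5, table 3: round 5 has {red, blue, gold, teal, pink, grey} and table 3 has {red, blue}, leaving only green.
Round 6, table 6: round 6 has {red, green, teal, pink} and table 6 has {red, blue, green, gold, teal, pink}, leaving only grey.
Round 6, table 3: round 6 has {red, green, teal, pink, grey} and table 3 has {red, blue, green}, leaving only gold.
Round 6, table 7: round 6 has {red, green, gold, teal, pink, grey} and table 7 has {red, green, gold, teal, grey}, leaving only blue.
Round 2, table 7: round 2 has {red, green, gold, grey} and table 7 has {red, blue, green, gold, teal, grey}, leaving only pink.
Round 2, table 3: round 2 has {red, green, gold, pink, grey} and table 3 has {red, blue, green, gold}, leaving only teal.
Round 2, table 4: round 2 has {red, green, gold, teal, pink, grey} and table 4 has {red, green, gold, teal, grey}, leaving only blue.
Round 3, table 4: round 3 has {red, green, gold, teal} and table 4 has {red, blue, green, gold, teal, grey}, leaving only pink.
Round 3 already has {red, green, gold, teal, pink} and table 3 already has {red, blue, green, gold, teal}, so round 3, table 3 must be grey.

grey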